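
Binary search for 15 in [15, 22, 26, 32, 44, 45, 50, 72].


Step 1: lo=0, hi=7, mid=3, val=32
Step 2: lo=0, hi=2, mid=1, val=22
Step 3: lo=0, hi=0, mid=0, val=15

Found at index 0


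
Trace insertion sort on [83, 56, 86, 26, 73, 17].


Initial: [83, 56, 86, 26, 73, 17]
Insert 56: [56, 83, 86, 26, 73, 17]
Insert 86: [56, 83, 86, 26, 73, 17]
Insert 26: [26, 56, 83, 86, 73, 17]
Insert 73: [26, 56, 73, 83, 86, 17]
Insert 17: [17, 26, 56, 73, 83, 86]

Sorted: [17, 26, 56, 73, 83, 86]


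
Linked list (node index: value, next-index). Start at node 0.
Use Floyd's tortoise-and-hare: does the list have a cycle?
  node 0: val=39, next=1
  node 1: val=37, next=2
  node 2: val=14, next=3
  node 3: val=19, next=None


Floyd's tortoise (slow, +1) and hare (fast, +2):
  init: slow=0, fast=0
  step 1: slow=1, fast=2
  step 2: fast 2->3->None, no cycle

Cycle: no


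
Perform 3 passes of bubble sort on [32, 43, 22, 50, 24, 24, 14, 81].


Initial: [32, 43, 22, 50, 24, 24, 14, 81]
Pass 1: [32, 22, 43, 24, 24, 14, 50, 81] (4 swaps)
Pass 2: [22, 32, 24, 24, 14, 43, 50, 81] (4 swaps)
Pass 3: [22, 24, 24, 14, 32, 43, 50, 81] (3 swaps)

After 3 passes: [22, 24, 24, 14, 32, 43, 50, 81]


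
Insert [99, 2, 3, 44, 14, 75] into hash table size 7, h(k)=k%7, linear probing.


Insert 99: h=1 -> slot 1
Insert 2: h=2 -> slot 2
Insert 3: h=3 -> slot 3
Insert 44: h=2, 2 probes -> slot 4
Insert 14: h=0 -> slot 0
Insert 75: h=5 -> slot 5

Table: [14, 99, 2, 3, 44, 75, None]


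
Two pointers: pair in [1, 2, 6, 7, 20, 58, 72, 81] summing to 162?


lo=0(1)+hi=7(81)=82
lo=1(2)+hi=7(81)=83
lo=2(6)+hi=7(81)=87
lo=3(7)+hi=7(81)=88
lo=4(20)+hi=7(81)=101
lo=5(58)+hi=7(81)=139
lo=6(72)+hi=7(81)=153

No pair found


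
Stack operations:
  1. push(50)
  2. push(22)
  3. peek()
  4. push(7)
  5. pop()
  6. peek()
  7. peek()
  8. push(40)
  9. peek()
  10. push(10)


push(50) -> [50]
push(22) -> [50, 22]
peek()->22
push(7) -> [50, 22, 7]
pop()->7, [50, 22]
peek()->22
peek()->22
push(40) -> [50, 22, 40]
peek()->40
push(10) -> [50, 22, 40, 10]

Final stack: [50, 22, 40, 10]


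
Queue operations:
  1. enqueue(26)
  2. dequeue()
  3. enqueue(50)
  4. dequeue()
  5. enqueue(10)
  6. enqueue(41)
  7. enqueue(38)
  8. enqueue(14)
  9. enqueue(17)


enqueue(26) -> [26]
dequeue()->26, []
enqueue(50) -> [50]
dequeue()->50, []
enqueue(10) -> [10]
enqueue(41) -> [10, 41]
enqueue(38) -> [10, 41, 38]
enqueue(14) -> [10, 41, 38, 14]
enqueue(17) -> [10, 41, 38, 14, 17]

Final queue: [10, 41, 38, 14, 17]


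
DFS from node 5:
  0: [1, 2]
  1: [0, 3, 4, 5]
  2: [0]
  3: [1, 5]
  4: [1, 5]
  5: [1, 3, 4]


Visit 5, push [4, 3, 1]
Visit 1, push [4, 3, 0]
Visit 0, push [2]
Visit 2, push []
Visit 3, push []
Visit 4, push []

DFS order: [5, 1, 0, 2, 3, 4]


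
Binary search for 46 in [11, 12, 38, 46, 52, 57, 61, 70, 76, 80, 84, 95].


Step 1: lo=0, hi=11, mid=5, val=57
Step 2: lo=0, hi=4, mid=2, val=38
Step 3: lo=3, hi=4, mid=3, val=46

Found at index 3


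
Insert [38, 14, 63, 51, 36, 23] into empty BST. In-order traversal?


Insert 38: root
Insert 14: L from 38
Insert 63: R from 38
Insert 51: R from 38 -> L from 63
Insert 36: L from 38 -> R from 14
Insert 23: L from 38 -> R from 14 -> L from 36

In-order: [14, 23, 36, 38, 51, 63]


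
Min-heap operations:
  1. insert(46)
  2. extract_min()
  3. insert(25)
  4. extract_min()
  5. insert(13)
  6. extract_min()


insert(46) -> [46]
extract_min()->46, []
insert(25) -> [25]
extract_min()->25, []
insert(13) -> [13]
extract_min()->13, []

Final heap: []


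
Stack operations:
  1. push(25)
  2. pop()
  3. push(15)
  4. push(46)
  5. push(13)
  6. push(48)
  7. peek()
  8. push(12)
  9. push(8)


push(25) -> [25]
pop()->25, []
push(15) -> [15]
push(46) -> [15, 46]
push(13) -> [15, 46, 13]
push(48) -> [15, 46, 13, 48]
peek()->48
push(12) -> [15, 46, 13, 48, 12]
push(8) -> [15, 46, 13, 48, 12, 8]

Final stack: [15, 46, 13, 48, 12, 8]


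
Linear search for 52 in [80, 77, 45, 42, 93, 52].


i=0: 80!=52
i=1: 77!=52
i=2: 45!=52
i=3: 42!=52
i=4: 93!=52
i=5: 52==52 found!

Found at 5, 6 comps


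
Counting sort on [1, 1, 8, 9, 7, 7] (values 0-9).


Input: [1, 1, 8, 9, 7, 7]
Counts: [0, 2, 0, 0, 0, 0, 0, 2, 1, 1]

Sorted: [1, 1, 7, 7, 8, 9]


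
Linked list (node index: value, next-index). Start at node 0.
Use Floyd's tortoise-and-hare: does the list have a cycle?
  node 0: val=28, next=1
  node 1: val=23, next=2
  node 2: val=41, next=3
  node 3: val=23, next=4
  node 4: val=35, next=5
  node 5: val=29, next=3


Floyd's tortoise (slow, +1) and hare (fast, +2):
  init: slow=0, fast=0
  step 1: slow=1, fast=2
  step 2: slow=2, fast=4
  step 3: slow=3, fast=3
  slow == fast at node 3: cycle detected

Cycle: yes


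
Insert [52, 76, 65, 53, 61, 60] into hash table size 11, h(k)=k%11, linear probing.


Insert 52: h=8 -> slot 8
Insert 76: h=10 -> slot 10
Insert 65: h=10, 1 probes -> slot 0
Insert 53: h=9 -> slot 9
Insert 61: h=6 -> slot 6
Insert 60: h=5 -> slot 5

Table: [65, None, None, None, None, 60, 61, None, 52, 53, 76]


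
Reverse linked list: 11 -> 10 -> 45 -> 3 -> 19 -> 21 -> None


Step 1: curr=11, set curr.next=prev(None) | reversed so far: 11
Step 2: curr=10, set curr.next=prev(11) | reversed so far: 10 -> 11
Step 3: curr=45, set curr.next=prev(10) | reversed so far: 45 -> 10 -> 11
Step 4: curr=3, set curr.next=prev(45) | reversed so far: 3 -> 45 -> 10 -> 11
Step 5: curr=19, set curr.next=prev(3) | reversed so far: 19 -> 3 -> 45 -> 10 -> 11
Step 6: curr=21, set curr.next=prev(19) | reversed so far: 21 -> 19 -> 3 -> 45 -> 10 -> 11

21 -> 19 -> 3 -> 45 -> 10 -> 11 -> None


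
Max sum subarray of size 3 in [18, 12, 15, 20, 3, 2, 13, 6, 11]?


[0:3]: 45
[1:4]: 47
[2:5]: 38
[3:6]: 25
[4:7]: 18
[5:8]: 21
[6:9]: 30

Max: 47 at [1:4]


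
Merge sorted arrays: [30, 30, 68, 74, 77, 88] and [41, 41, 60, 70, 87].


Take 30 from A
Take 30 from A
Take 41 from B
Take 41 from B
Take 60 from B
Take 68 from A
Take 70 from B
Take 74 from A
Take 77 from A
Take 87 from B

Merged: [30, 30, 41, 41, 60, 68, 70, 74, 77, 87, 88]


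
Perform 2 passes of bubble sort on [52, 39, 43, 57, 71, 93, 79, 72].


Initial: [52, 39, 43, 57, 71, 93, 79, 72]
Pass 1: [39, 43, 52, 57, 71, 79, 72, 93] (4 swaps)
Pass 2: [39, 43, 52, 57, 71, 72, 79, 93] (1 swaps)

After 2 passes: [39, 43, 52, 57, 71, 72, 79, 93]


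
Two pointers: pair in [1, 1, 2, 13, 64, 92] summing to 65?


lo=0(1)+hi=5(92)=93
lo=0(1)+hi=4(64)=65

Yes: 1+64=65


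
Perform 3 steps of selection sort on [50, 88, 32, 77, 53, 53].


Initial: [50, 88, 32, 77, 53, 53]
Step 1: min=32 at 2
  Swap: [32, 88, 50, 77, 53, 53]
Step 2: min=50 at 2
  Swap: [32, 50, 88, 77, 53, 53]
Step 3: min=53 at 4
  Swap: [32, 50, 53, 77, 88, 53]

After 3 steps: [32, 50, 53, 77, 88, 53]


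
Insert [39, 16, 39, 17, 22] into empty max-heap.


Insert 39: [39]
Insert 16: [39, 16]
Insert 39: [39, 16, 39]
Insert 17: [39, 17, 39, 16]
Insert 22: [39, 22, 39, 16, 17]

Final heap: [39, 22, 39, 16, 17]


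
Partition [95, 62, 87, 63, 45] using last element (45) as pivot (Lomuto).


Pivot: 45
Place pivot at 0: [45, 62, 87, 63, 95]

Partitioned: [45, 62, 87, 63, 95]


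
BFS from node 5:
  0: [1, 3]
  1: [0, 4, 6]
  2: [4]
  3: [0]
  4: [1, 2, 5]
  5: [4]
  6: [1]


Visit 5, enqueue [4]
Visit 4, enqueue [1, 2]
Visit 1, enqueue [0, 6]
Visit 2, enqueue []
Visit 0, enqueue [3]
Visit 6, enqueue []
Visit 3, enqueue []

BFS order: [5, 4, 1, 2, 0, 6, 3]


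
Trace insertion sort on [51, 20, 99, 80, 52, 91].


Initial: [51, 20, 99, 80, 52, 91]
Insert 20: [20, 51, 99, 80, 52, 91]
Insert 99: [20, 51, 99, 80, 52, 91]
Insert 80: [20, 51, 80, 99, 52, 91]
Insert 52: [20, 51, 52, 80, 99, 91]
Insert 91: [20, 51, 52, 80, 91, 99]

Sorted: [20, 51, 52, 80, 91, 99]


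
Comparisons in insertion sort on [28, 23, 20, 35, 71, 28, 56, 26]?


Algorithm: insertion sort
Input: [28, 23, 20, 35, 71, 28, 56, 26]
Sorted: [20, 23, 26, 28, 28, 35, 56, 71]

16


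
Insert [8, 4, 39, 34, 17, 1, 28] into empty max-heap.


Insert 8: [8]
Insert 4: [8, 4]
Insert 39: [39, 4, 8]
Insert 34: [39, 34, 8, 4]
Insert 17: [39, 34, 8, 4, 17]
Insert 1: [39, 34, 8, 4, 17, 1]
Insert 28: [39, 34, 28, 4, 17, 1, 8]

Final heap: [39, 34, 28, 4, 17, 1, 8]


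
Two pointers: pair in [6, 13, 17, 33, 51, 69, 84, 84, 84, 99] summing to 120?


lo=0(6)+hi=9(99)=105
lo=1(13)+hi=9(99)=112
lo=2(17)+hi=9(99)=116
lo=3(33)+hi=9(99)=132
lo=3(33)+hi=8(84)=117
lo=4(51)+hi=8(84)=135
lo=4(51)+hi=7(84)=135
lo=4(51)+hi=6(84)=135
lo=4(51)+hi=5(69)=120

Yes: 51+69=120


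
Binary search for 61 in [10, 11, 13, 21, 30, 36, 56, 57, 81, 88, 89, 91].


Step 1: lo=0, hi=11, mid=5, val=36
Step 2: lo=6, hi=11, mid=8, val=81
Step 3: lo=6, hi=7, mid=6, val=56
Step 4: lo=7, hi=7, mid=7, val=57

Not found


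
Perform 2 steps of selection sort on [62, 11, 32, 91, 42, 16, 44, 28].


Initial: [62, 11, 32, 91, 42, 16, 44, 28]
Step 1: min=11 at 1
  Swap: [11, 62, 32, 91, 42, 16, 44, 28]
Step 2: min=16 at 5
  Swap: [11, 16, 32, 91, 42, 62, 44, 28]

After 2 steps: [11, 16, 32, 91, 42, 62, 44, 28]


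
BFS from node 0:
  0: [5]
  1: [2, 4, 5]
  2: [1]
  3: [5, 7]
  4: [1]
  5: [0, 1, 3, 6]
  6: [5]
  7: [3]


Visit 0, enqueue [5]
Visit 5, enqueue [1, 3, 6]
Visit 1, enqueue [2, 4]
Visit 3, enqueue [7]
Visit 6, enqueue []
Visit 2, enqueue []
Visit 4, enqueue []
Visit 7, enqueue []

BFS order: [0, 5, 1, 3, 6, 2, 4, 7]


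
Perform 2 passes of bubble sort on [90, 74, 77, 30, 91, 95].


Initial: [90, 74, 77, 30, 91, 95]
Pass 1: [74, 77, 30, 90, 91, 95] (3 swaps)
Pass 2: [74, 30, 77, 90, 91, 95] (1 swaps)

After 2 passes: [74, 30, 77, 90, 91, 95]


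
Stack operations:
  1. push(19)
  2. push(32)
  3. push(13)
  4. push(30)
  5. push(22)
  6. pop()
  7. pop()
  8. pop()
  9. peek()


push(19) -> [19]
push(32) -> [19, 32]
push(13) -> [19, 32, 13]
push(30) -> [19, 32, 13, 30]
push(22) -> [19, 32, 13, 30, 22]
pop()->22, [19, 32, 13, 30]
pop()->30, [19, 32, 13]
pop()->13, [19, 32]
peek()->32

Final stack: [19, 32]


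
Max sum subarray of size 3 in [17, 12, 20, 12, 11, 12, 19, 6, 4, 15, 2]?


[0:3]: 49
[1:4]: 44
[2:5]: 43
[3:6]: 35
[4:7]: 42
[5:8]: 37
[6:9]: 29
[7:10]: 25
[8:11]: 21

Max: 49 at [0:3]


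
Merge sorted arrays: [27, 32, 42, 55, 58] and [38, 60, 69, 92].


Take 27 from A
Take 32 from A
Take 38 from B
Take 42 from A
Take 55 from A
Take 58 from A

Merged: [27, 32, 38, 42, 55, 58, 60, 69, 92]


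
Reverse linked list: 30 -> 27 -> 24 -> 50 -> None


Step 1: curr=30, set curr.next=prev(None) | reversed so far: 30
Step 2: curr=27, set curr.next=prev(30) | reversed so far: 27 -> 30
Step 3: curr=24, set curr.next=prev(27) | reversed so far: 24 -> 27 -> 30
Step 4: curr=50, set curr.next=prev(24) | reversed so far: 50 -> 24 -> 27 -> 30

50 -> 24 -> 27 -> 30 -> None


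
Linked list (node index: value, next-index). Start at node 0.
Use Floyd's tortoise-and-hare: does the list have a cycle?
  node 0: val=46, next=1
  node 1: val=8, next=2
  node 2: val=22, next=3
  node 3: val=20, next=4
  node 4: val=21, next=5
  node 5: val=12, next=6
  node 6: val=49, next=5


Floyd's tortoise (slow, +1) and hare (fast, +2):
  init: slow=0, fast=0
  step 1: slow=1, fast=2
  step 2: slow=2, fast=4
  step 3: slow=3, fast=6
  step 4: slow=4, fast=6
  step 5: slow=5, fast=6
  step 6: slow=6, fast=6
  slow == fast at node 6: cycle detected

Cycle: yes


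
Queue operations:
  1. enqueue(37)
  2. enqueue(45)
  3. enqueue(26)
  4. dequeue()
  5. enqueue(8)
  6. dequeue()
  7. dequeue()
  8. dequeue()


enqueue(37) -> [37]
enqueue(45) -> [37, 45]
enqueue(26) -> [37, 45, 26]
dequeue()->37, [45, 26]
enqueue(8) -> [45, 26, 8]
dequeue()->45, [26, 8]
dequeue()->26, [8]
dequeue()->8, []

Final queue: []


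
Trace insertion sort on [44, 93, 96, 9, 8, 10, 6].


Initial: [44, 93, 96, 9, 8, 10, 6]
Insert 93: [44, 93, 96, 9, 8, 10, 6]
Insert 96: [44, 93, 96, 9, 8, 10, 6]
Insert 9: [9, 44, 93, 96, 8, 10, 6]
Insert 8: [8, 9, 44, 93, 96, 10, 6]
Insert 10: [8, 9, 10, 44, 93, 96, 6]
Insert 6: [6, 8, 9, 10, 44, 93, 96]

Sorted: [6, 8, 9, 10, 44, 93, 96]


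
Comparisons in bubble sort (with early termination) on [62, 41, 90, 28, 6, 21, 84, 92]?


Algorithm: bubble sort (with early termination)
Input: [62, 41, 90, 28, 6, 21, 84, 92]
Sorted: [6, 21, 28, 41, 62, 84, 90, 92]

25


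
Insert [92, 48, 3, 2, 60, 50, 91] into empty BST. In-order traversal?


Insert 92: root
Insert 48: L from 92
Insert 3: L from 92 -> L from 48
Insert 2: L from 92 -> L from 48 -> L from 3
Insert 60: L from 92 -> R from 48
Insert 50: L from 92 -> R from 48 -> L from 60
Insert 91: L from 92 -> R from 48 -> R from 60

In-order: [2, 3, 48, 50, 60, 91, 92]


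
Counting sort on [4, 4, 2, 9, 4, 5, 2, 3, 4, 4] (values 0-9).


Input: [4, 4, 2, 9, 4, 5, 2, 3, 4, 4]
Counts: [0, 0, 2, 1, 5, 1, 0, 0, 0, 1]

Sorted: [2, 2, 3, 4, 4, 4, 4, 4, 5, 9]


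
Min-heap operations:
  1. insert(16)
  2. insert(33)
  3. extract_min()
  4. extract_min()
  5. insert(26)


insert(16) -> [16]
insert(33) -> [16, 33]
extract_min()->16, [33]
extract_min()->33, []
insert(26) -> [26]

Final heap: [26]


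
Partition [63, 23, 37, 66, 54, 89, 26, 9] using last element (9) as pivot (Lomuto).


Pivot: 9
Place pivot at 0: [9, 23, 37, 66, 54, 89, 26, 63]

Partitioned: [9, 23, 37, 66, 54, 89, 26, 63]


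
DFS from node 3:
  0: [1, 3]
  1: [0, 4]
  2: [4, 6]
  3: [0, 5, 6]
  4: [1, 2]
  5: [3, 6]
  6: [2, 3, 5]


Visit 3, push [6, 5, 0]
Visit 0, push [1]
Visit 1, push [4]
Visit 4, push [2]
Visit 2, push [6]
Visit 6, push [5]
Visit 5, push []

DFS order: [3, 0, 1, 4, 2, 6, 5]


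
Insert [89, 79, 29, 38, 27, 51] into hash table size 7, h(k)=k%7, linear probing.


Insert 89: h=5 -> slot 5
Insert 79: h=2 -> slot 2
Insert 29: h=1 -> slot 1
Insert 38: h=3 -> slot 3
Insert 27: h=6 -> slot 6
Insert 51: h=2, 2 probes -> slot 4

Table: [None, 29, 79, 38, 51, 89, 27]


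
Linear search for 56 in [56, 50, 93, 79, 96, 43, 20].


i=0: 56==56 found!

Found at 0, 1 comps


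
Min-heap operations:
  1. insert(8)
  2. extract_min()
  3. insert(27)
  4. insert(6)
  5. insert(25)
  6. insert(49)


insert(8) -> [8]
extract_min()->8, []
insert(27) -> [27]
insert(6) -> [6, 27]
insert(25) -> [6, 27, 25]
insert(49) -> [6, 27, 25, 49]

Final heap: [6, 27, 25, 49]


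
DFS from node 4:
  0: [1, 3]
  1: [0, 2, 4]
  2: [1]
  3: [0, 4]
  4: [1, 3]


Visit 4, push [3, 1]
Visit 1, push [2, 0]
Visit 0, push [3]
Visit 3, push []
Visit 2, push []

DFS order: [4, 1, 0, 3, 2]


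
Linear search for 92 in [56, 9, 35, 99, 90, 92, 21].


i=0: 56!=92
i=1: 9!=92
i=2: 35!=92
i=3: 99!=92
i=4: 90!=92
i=5: 92==92 found!

Found at 5, 6 comps


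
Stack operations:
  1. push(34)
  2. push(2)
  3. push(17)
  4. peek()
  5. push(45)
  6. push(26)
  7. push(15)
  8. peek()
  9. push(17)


push(34) -> [34]
push(2) -> [34, 2]
push(17) -> [34, 2, 17]
peek()->17
push(45) -> [34, 2, 17, 45]
push(26) -> [34, 2, 17, 45, 26]
push(15) -> [34, 2, 17, 45, 26, 15]
peek()->15
push(17) -> [34, 2, 17, 45, 26, 15, 17]

Final stack: [34, 2, 17, 45, 26, 15, 17]


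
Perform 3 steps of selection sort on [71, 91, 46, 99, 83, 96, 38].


Initial: [71, 91, 46, 99, 83, 96, 38]
Step 1: min=38 at 6
  Swap: [38, 91, 46, 99, 83, 96, 71]
Step 2: min=46 at 2
  Swap: [38, 46, 91, 99, 83, 96, 71]
Step 3: min=71 at 6
  Swap: [38, 46, 71, 99, 83, 96, 91]

After 3 steps: [38, 46, 71, 99, 83, 96, 91]


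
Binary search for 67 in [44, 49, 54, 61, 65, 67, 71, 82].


Step 1: lo=0, hi=7, mid=3, val=61
Step 2: lo=4, hi=7, mid=5, val=67

Found at index 5


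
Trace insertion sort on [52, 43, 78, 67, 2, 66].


Initial: [52, 43, 78, 67, 2, 66]
Insert 43: [43, 52, 78, 67, 2, 66]
Insert 78: [43, 52, 78, 67, 2, 66]
Insert 67: [43, 52, 67, 78, 2, 66]
Insert 2: [2, 43, 52, 67, 78, 66]
Insert 66: [2, 43, 52, 66, 67, 78]

Sorted: [2, 43, 52, 66, 67, 78]


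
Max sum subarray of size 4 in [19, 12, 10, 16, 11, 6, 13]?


[0:4]: 57
[1:5]: 49
[2:6]: 43
[3:7]: 46

Max: 57 at [0:4]


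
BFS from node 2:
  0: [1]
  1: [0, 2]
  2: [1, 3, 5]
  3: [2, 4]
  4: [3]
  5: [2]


Visit 2, enqueue [1, 3, 5]
Visit 1, enqueue [0]
Visit 3, enqueue [4]
Visit 5, enqueue []
Visit 0, enqueue []
Visit 4, enqueue []

BFS order: [2, 1, 3, 5, 0, 4]


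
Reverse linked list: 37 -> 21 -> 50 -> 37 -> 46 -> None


Step 1: curr=37, set curr.next=prev(None) | reversed so far: 37
Step 2: curr=21, set curr.next=prev(37) | reversed so far: 21 -> 37
Step 3: curr=50, set curr.next=prev(21) | reversed so far: 50 -> 21 -> 37
Step 4: curr=37, set curr.next=prev(50) | reversed so far: 37 -> 50 -> 21 -> 37
Step 5: curr=46, set curr.next=prev(37) | reversed so far: 46 -> 37 -> 50 -> 21 -> 37

46 -> 37 -> 50 -> 21 -> 37 -> None


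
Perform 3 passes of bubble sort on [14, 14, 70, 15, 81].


Initial: [14, 14, 70, 15, 81]
Pass 1: [14, 14, 15, 70, 81] (1 swaps)
Pass 2: [14, 14, 15, 70, 81] (0 swaps)
Pass 3: [14, 14, 15, 70, 81] (0 swaps)

After 3 passes: [14, 14, 15, 70, 81]


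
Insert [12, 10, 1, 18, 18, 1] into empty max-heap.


Insert 12: [12]
Insert 10: [12, 10]
Insert 1: [12, 10, 1]
Insert 18: [18, 12, 1, 10]
Insert 18: [18, 18, 1, 10, 12]
Insert 1: [18, 18, 1, 10, 12, 1]

Final heap: [18, 18, 1, 10, 12, 1]


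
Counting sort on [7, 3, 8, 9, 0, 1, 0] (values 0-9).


Input: [7, 3, 8, 9, 0, 1, 0]
Counts: [2, 1, 0, 1, 0, 0, 0, 1, 1, 1]

Sorted: [0, 0, 1, 3, 7, 8, 9]


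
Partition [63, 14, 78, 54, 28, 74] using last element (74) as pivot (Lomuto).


Pivot: 74
  63 <= 74: advance i (no swap)
  14 <= 74: advance i (no swap)
  54 <= 74: swap -> [63, 14, 54, 78, 28, 74]
  28 <= 74: swap -> [63, 14, 54, 28, 78, 74]
Place pivot at 4: [63, 14, 54, 28, 74, 78]

Partitioned: [63, 14, 54, 28, 74, 78]


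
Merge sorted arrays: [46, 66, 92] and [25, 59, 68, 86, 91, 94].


Take 25 from B
Take 46 from A
Take 59 from B
Take 66 from A
Take 68 from B
Take 86 from B
Take 91 from B
Take 92 from A

Merged: [25, 46, 59, 66, 68, 86, 91, 92, 94]


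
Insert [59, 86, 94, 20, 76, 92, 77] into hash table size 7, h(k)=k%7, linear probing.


Insert 59: h=3 -> slot 3
Insert 86: h=2 -> slot 2
Insert 94: h=3, 1 probes -> slot 4
Insert 20: h=6 -> slot 6
Insert 76: h=6, 1 probes -> slot 0
Insert 92: h=1 -> slot 1
Insert 77: h=0, 5 probes -> slot 5

Table: [76, 92, 86, 59, 94, 77, 20]


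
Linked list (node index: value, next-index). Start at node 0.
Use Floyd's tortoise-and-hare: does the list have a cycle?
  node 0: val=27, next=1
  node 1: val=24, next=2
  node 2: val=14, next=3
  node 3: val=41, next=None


Floyd's tortoise (slow, +1) and hare (fast, +2):
  init: slow=0, fast=0
  step 1: slow=1, fast=2
  step 2: fast 2->3->None, no cycle

Cycle: no


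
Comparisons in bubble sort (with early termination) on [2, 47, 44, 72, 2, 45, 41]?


Algorithm: bubble sort (with early termination)
Input: [2, 47, 44, 72, 2, 45, 41]
Sorted: [2, 2, 41, 44, 45, 47, 72]

20


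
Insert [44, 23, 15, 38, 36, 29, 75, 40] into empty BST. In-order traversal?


Insert 44: root
Insert 23: L from 44
Insert 15: L from 44 -> L from 23
Insert 38: L from 44 -> R from 23
Insert 36: L from 44 -> R from 23 -> L from 38
Insert 29: L from 44 -> R from 23 -> L from 38 -> L from 36
Insert 75: R from 44
Insert 40: L from 44 -> R from 23 -> R from 38

In-order: [15, 23, 29, 36, 38, 40, 44, 75]


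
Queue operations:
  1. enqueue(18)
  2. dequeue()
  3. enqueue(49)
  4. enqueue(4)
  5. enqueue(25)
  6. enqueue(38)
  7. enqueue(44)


enqueue(18) -> [18]
dequeue()->18, []
enqueue(49) -> [49]
enqueue(4) -> [49, 4]
enqueue(25) -> [49, 4, 25]
enqueue(38) -> [49, 4, 25, 38]
enqueue(44) -> [49, 4, 25, 38, 44]

Final queue: [49, 4, 25, 38, 44]


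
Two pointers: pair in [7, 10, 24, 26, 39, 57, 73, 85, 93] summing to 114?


lo=0(7)+hi=8(93)=100
lo=1(10)+hi=8(93)=103
lo=2(24)+hi=8(93)=117
lo=2(24)+hi=7(85)=109
lo=3(26)+hi=7(85)=111
lo=4(39)+hi=7(85)=124
lo=4(39)+hi=6(73)=112
lo=5(57)+hi=6(73)=130

No pair found


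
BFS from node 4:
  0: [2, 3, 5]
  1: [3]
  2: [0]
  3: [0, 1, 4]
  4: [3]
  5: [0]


Visit 4, enqueue [3]
Visit 3, enqueue [0, 1]
Visit 0, enqueue [2, 5]
Visit 1, enqueue []
Visit 2, enqueue []
Visit 5, enqueue []

BFS order: [4, 3, 0, 1, 2, 5]


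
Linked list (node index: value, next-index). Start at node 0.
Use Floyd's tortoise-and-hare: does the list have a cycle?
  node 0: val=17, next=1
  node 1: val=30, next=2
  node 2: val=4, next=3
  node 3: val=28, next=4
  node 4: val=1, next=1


Floyd's tortoise (slow, +1) and hare (fast, +2):
  init: slow=0, fast=0
  step 1: slow=1, fast=2
  step 2: slow=2, fast=4
  step 3: slow=3, fast=2
  step 4: slow=4, fast=4
  slow == fast at node 4: cycle detected

Cycle: yes


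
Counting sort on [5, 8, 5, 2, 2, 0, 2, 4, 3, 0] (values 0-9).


Input: [5, 8, 5, 2, 2, 0, 2, 4, 3, 0]
Counts: [2, 0, 3, 1, 1, 2, 0, 0, 1, 0]

Sorted: [0, 0, 2, 2, 2, 3, 4, 5, 5, 8]


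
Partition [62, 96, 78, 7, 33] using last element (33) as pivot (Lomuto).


Pivot: 33
  7 <= 33: swap -> [7, 96, 78, 62, 33]
Place pivot at 1: [7, 33, 78, 62, 96]

Partitioned: [7, 33, 78, 62, 96]


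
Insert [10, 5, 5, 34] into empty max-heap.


Insert 10: [10]
Insert 5: [10, 5]
Insert 5: [10, 5, 5]
Insert 34: [34, 10, 5, 5]

Final heap: [34, 10, 5, 5]


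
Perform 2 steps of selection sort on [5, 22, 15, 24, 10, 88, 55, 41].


Initial: [5, 22, 15, 24, 10, 88, 55, 41]
Step 1: min=5 at 0
  Swap: [5, 22, 15, 24, 10, 88, 55, 41]
Step 2: min=10 at 4
  Swap: [5, 10, 15, 24, 22, 88, 55, 41]

After 2 steps: [5, 10, 15, 24, 22, 88, 55, 41]


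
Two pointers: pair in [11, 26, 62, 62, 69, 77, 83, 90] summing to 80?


lo=0(11)+hi=7(90)=101
lo=0(11)+hi=6(83)=94
lo=0(11)+hi=5(77)=88
lo=0(11)+hi=4(69)=80

Yes: 11+69=80


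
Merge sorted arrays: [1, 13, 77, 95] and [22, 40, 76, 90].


Take 1 from A
Take 13 from A
Take 22 from B
Take 40 from B
Take 76 from B
Take 77 from A
Take 90 from B

Merged: [1, 13, 22, 40, 76, 77, 90, 95]


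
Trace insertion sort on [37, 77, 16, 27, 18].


Initial: [37, 77, 16, 27, 18]
Insert 77: [37, 77, 16, 27, 18]
Insert 16: [16, 37, 77, 27, 18]
Insert 27: [16, 27, 37, 77, 18]
Insert 18: [16, 18, 27, 37, 77]

Sorted: [16, 18, 27, 37, 77]


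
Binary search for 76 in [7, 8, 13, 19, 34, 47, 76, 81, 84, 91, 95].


Step 1: lo=0, hi=10, mid=5, val=47
Step 2: lo=6, hi=10, mid=8, val=84
Step 3: lo=6, hi=7, mid=6, val=76

Found at index 6


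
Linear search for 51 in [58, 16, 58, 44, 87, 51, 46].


i=0: 58!=51
i=1: 16!=51
i=2: 58!=51
i=3: 44!=51
i=4: 87!=51
i=5: 51==51 found!

Found at 5, 6 comps


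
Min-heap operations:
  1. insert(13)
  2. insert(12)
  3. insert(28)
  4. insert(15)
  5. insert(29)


insert(13) -> [13]
insert(12) -> [12, 13]
insert(28) -> [12, 13, 28]
insert(15) -> [12, 13, 28, 15]
insert(29) -> [12, 13, 28, 15, 29]

Final heap: [12, 13, 28, 15, 29]


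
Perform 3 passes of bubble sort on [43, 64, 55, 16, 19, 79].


Initial: [43, 64, 55, 16, 19, 79]
Pass 1: [43, 55, 16, 19, 64, 79] (3 swaps)
Pass 2: [43, 16, 19, 55, 64, 79] (2 swaps)
Pass 3: [16, 19, 43, 55, 64, 79] (2 swaps)

After 3 passes: [16, 19, 43, 55, 64, 79]


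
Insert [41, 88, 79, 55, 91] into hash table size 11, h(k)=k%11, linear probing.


Insert 41: h=8 -> slot 8
Insert 88: h=0 -> slot 0
Insert 79: h=2 -> slot 2
Insert 55: h=0, 1 probes -> slot 1
Insert 91: h=3 -> slot 3

Table: [88, 55, 79, 91, None, None, None, None, 41, None, None]


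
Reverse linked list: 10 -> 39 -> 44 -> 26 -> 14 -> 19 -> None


Step 1: curr=10, set curr.next=prev(None) | reversed so far: 10
Step 2: curr=39, set curr.next=prev(10) | reversed so far: 39 -> 10
Step 3: curr=44, set curr.next=prev(39) | reversed so far: 44 -> 39 -> 10
Step 4: curr=26, set curr.next=prev(44) | reversed so far: 26 -> 44 -> 39 -> 10
Step 5: curr=14, set curr.next=prev(26) | reversed so far: 14 -> 26 -> 44 -> 39 -> 10
Step 6: curr=19, set curr.next=prev(14) | reversed so far: 19 -> 14 -> 26 -> 44 -> 39 -> 10

19 -> 14 -> 26 -> 44 -> 39 -> 10 -> None


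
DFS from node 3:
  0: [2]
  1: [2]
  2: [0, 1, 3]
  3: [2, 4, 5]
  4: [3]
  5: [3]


Visit 3, push [5, 4, 2]
Visit 2, push [1, 0]
Visit 0, push []
Visit 1, push []
Visit 4, push []
Visit 5, push []

DFS order: [3, 2, 0, 1, 4, 5]


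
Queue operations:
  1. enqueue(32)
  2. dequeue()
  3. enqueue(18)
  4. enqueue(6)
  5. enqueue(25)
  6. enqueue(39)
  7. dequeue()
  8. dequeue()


enqueue(32) -> [32]
dequeue()->32, []
enqueue(18) -> [18]
enqueue(6) -> [18, 6]
enqueue(25) -> [18, 6, 25]
enqueue(39) -> [18, 6, 25, 39]
dequeue()->18, [6, 25, 39]
dequeue()->6, [25, 39]

Final queue: [25, 39]


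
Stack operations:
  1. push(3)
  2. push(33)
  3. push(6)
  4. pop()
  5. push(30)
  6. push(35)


push(3) -> [3]
push(33) -> [3, 33]
push(6) -> [3, 33, 6]
pop()->6, [3, 33]
push(30) -> [3, 33, 30]
push(35) -> [3, 33, 30, 35]

Final stack: [3, 33, 30, 35]


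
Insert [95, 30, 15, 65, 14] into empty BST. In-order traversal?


Insert 95: root
Insert 30: L from 95
Insert 15: L from 95 -> L from 30
Insert 65: L from 95 -> R from 30
Insert 14: L from 95 -> L from 30 -> L from 15

In-order: [14, 15, 30, 65, 95]


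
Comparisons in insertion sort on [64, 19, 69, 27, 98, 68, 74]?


Algorithm: insertion sort
Input: [64, 19, 69, 27, 98, 68, 74]
Sorted: [19, 27, 64, 68, 69, 74, 98]

11


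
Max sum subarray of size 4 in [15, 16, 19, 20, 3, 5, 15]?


[0:4]: 70
[1:5]: 58
[2:6]: 47
[3:7]: 43

Max: 70 at [0:4]


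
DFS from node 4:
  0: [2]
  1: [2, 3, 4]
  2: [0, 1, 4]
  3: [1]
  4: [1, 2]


Visit 4, push [2, 1]
Visit 1, push [3, 2]
Visit 2, push [0]
Visit 0, push []
Visit 3, push []

DFS order: [4, 1, 2, 0, 3]


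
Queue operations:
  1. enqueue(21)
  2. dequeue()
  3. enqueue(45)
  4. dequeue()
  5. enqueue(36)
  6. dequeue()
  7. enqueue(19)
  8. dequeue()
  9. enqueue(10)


enqueue(21) -> [21]
dequeue()->21, []
enqueue(45) -> [45]
dequeue()->45, []
enqueue(36) -> [36]
dequeue()->36, []
enqueue(19) -> [19]
dequeue()->19, []
enqueue(10) -> [10]

Final queue: [10]


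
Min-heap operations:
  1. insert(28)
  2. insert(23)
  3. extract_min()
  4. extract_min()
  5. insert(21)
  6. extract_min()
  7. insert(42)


insert(28) -> [28]
insert(23) -> [23, 28]
extract_min()->23, [28]
extract_min()->28, []
insert(21) -> [21]
extract_min()->21, []
insert(42) -> [42]

Final heap: [42]


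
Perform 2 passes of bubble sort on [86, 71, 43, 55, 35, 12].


Initial: [86, 71, 43, 55, 35, 12]
Pass 1: [71, 43, 55, 35, 12, 86] (5 swaps)
Pass 2: [43, 55, 35, 12, 71, 86] (4 swaps)

After 2 passes: [43, 55, 35, 12, 71, 86]


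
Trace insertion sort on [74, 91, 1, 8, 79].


Initial: [74, 91, 1, 8, 79]
Insert 91: [74, 91, 1, 8, 79]
Insert 1: [1, 74, 91, 8, 79]
Insert 8: [1, 8, 74, 91, 79]
Insert 79: [1, 8, 74, 79, 91]

Sorted: [1, 8, 74, 79, 91]


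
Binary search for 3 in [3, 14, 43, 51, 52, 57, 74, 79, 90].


Step 1: lo=0, hi=8, mid=4, val=52
Step 2: lo=0, hi=3, mid=1, val=14
Step 3: lo=0, hi=0, mid=0, val=3

Found at index 0


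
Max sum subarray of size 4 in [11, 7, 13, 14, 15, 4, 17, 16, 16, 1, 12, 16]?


[0:4]: 45
[1:5]: 49
[2:6]: 46
[3:7]: 50
[4:8]: 52
[5:9]: 53
[6:10]: 50
[7:11]: 45
[8:12]: 45

Max: 53 at [5:9]


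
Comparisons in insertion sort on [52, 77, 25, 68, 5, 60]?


Algorithm: insertion sort
Input: [52, 77, 25, 68, 5, 60]
Sorted: [5, 25, 52, 60, 68, 77]

12


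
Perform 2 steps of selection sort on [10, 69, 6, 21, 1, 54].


Initial: [10, 69, 6, 21, 1, 54]
Step 1: min=1 at 4
  Swap: [1, 69, 6, 21, 10, 54]
Step 2: min=6 at 2
  Swap: [1, 6, 69, 21, 10, 54]

After 2 steps: [1, 6, 69, 21, 10, 54]


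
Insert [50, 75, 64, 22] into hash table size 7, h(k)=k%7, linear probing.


Insert 50: h=1 -> slot 1
Insert 75: h=5 -> slot 5
Insert 64: h=1, 1 probes -> slot 2
Insert 22: h=1, 2 probes -> slot 3

Table: [None, 50, 64, 22, None, 75, None]


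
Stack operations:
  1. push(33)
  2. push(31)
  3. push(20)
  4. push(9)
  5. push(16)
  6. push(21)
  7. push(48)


push(33) -> [33]
push(31) -> [33, 31]
push(20) -> [33, 31, 20]
push(9) -> [33, 31, 20, 9]
push(16) -> [33, 31, 20, 9, 16]
push(21) -> [33, 31, 20, 9, 16, 21]
push(48) -> [33, 31, 20, 9, 16, 21, 48]

Final stack: [33, 31, 20, 9, 16, 21, 48]


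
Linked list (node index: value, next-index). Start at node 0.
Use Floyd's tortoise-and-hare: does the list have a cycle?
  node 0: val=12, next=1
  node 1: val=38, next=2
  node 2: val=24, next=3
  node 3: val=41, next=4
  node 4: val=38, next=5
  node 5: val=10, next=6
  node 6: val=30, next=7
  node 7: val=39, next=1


Floyd's tortoise (slow, +1) and hare (fast, +2):
  init: slow=0, fast=0
  step 1: slow=1, fast=2
  step 2: slow=2, fast=4
  step 3: slow=3, fast=6
  step 4: slow=4, fast=1
  step 5: slow=5, fast=3
  step 6: slow=6, fast=5
  step 7: slow=7, fast=7
  slow == fast at node 7: cycle detected

Cycle: yes


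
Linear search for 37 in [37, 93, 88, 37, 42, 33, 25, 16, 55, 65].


i=0: 37==37 found!

Found at 0, 1 comps


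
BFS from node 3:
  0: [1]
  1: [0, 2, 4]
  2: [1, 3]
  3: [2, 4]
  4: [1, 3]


Visit 3, enqueue [2, 4]
Visit 2, enqueue [1]
Visit 4, enqueue []
Visit 1, enqueue [0]
Visit 0, enqueue []

BFS order: [3, 2, 4, 1, 0]


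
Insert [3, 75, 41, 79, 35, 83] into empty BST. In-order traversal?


Insert 3: root
Insert 75: R from 3
Insert 41: R from 3 -> L from 75
Insert 79: R from 3 -> R from 75
Insert 35: R from 3 -> L from 75 -> L from 41
Insert 83: R from 3 -> R from 75 -> R from 79

In-order: [3, 35, 41, 75, 79, 83]


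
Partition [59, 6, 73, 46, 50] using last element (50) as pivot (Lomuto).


Pivot: 50
  6 <= 50: swap -> [6, 59, 73, 46, 50]
  46 <= 50: swap -> [6, 46, 73, 59, 50]
Place pivot at 2: [6, 46, 50, 59, 73]

Partitioned: [6, 46, 50, 59, 73]


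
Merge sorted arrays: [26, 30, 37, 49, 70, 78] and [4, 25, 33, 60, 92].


Take 4 from B
Take 25 from B
Take 26 from A
Take 30 from A
Take 33 from B
Take 37 from A
Take 49 from A
Take 60 from B
Take 70 from A
Take 78 from A

Merged: [4, 25, 26, 30, 33, 37, 49, 60, 70, 78, 92]


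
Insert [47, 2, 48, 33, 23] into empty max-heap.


Insert 47: [47]
Insert 2: [47, 2]
Insert 48: [48, 2, 47]
Insert 33: [48, 33, 47, 2]
Insert 23: [48, 33, 47, 2, 23]

Final heap: [48, 33, 47, 2, 23]


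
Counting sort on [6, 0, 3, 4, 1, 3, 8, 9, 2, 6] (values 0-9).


Input: [6, 0, 3, 4, 1, 3, 8, 9, 2, 6]
Counts: [1, 1, 1, 2, 1, 0, 2, 0, 1, 1]

Sorted: [0, 1, 2, 3, 3, 4, 6, 6, 8, 9]


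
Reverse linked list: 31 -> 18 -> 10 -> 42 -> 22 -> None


Step 1: curr=31, set curr.next=prev(None) | reversed so far: 31
Step 2: curr=18, set curr.next=prev(31) | reversed so far: 18 -> 31
Step 3: curr=10, set curr.next=prev(18) | reversed so far: 10 -> 18 -> 31
Step 4: curr=42, set curr.next=prev(10) | reversed so far: 42 -> 10 -> 18 -> 31
Step 5: curr=22, set curr.next=prev(42) | reversed so far: 22 -> 42 -> 10 -> 18 -> 31

22 -> 42 -> 10 -> 18 -> 31 -> None


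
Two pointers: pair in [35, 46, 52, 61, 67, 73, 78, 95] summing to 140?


lo=0(35)+hi=7(95)=130
lo=1(46)+hi=7(95)=141
lo=1(46)+hi=6(78)=124
lo=2(52)+hi=6(78)=130
lo=3(61)+hi=6(78)=139
lo=4(67)+hi=6(78)=145
lo=4(67)+hi=5(73)=140

Yes: 67+73=140


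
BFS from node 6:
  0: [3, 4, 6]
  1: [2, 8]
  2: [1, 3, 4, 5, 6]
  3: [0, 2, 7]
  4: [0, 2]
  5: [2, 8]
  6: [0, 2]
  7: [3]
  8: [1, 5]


Visit 6, enqueue [0, 2]
Visit 0, enqueue [3, 4]
Visit 2, enqueue [1, 5]
Visit 3, enqueue [7]
Visit 4, enqueue []
Visit 1, enqueue [8]
Visit 5, enqueue []
Visit 7, enqueue []
Visit 8, enqueue []

BFS order: [6, 0, 2, 3, 4, 1, 5, 7, 8]


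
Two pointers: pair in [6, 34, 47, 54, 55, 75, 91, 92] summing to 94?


lo=0(6)+hi=7(92)=98
lo=0(6)+hi=6(91)=97
lo=0(6)+hi=5(75)=81
lo=1(34)+hi=5(75)=109
lo=1(34)+hi=4(55)=89
lo=2(47)+hi=4(55)=102
lo=2(47)+hi=3(54)=101

No pair found


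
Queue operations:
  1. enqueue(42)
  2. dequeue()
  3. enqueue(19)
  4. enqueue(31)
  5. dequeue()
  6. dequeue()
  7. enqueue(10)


enqueue(42) -> [42]
dequeue()->42, []
enqueue(19) -> [19]
enqueue(31) -> [19, 31]
dequeue()->19, [31]
dequeue()->31, []
enqueue(10) -> [10]

Final queue: [10]


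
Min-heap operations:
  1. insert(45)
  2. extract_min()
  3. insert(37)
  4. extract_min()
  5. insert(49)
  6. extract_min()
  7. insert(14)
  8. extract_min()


insert(45) -> [45]
extract_min()->45, []
insert(37) -> [37]
extract_min()->37, []
insert(49) -> [49]
extract_min()->49, []
insert(14) -> [14]
extract_min()->14, []

Final heap: []


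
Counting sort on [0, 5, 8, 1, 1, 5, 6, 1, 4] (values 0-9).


Input: [0, 5, 8, 1, 1, 5, 6, 1, 4]
Counts: [1, 3, 0, 0, 1, 2, 1, 0, 1, 0]

Sorted: [0, 1, 1, 1, 4, 5, 5, 6, 8]


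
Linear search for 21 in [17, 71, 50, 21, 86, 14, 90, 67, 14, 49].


i=0: 17!=21
i=1: 71!=21
i=2: 50!=21
i=3: 21==21 found!

Found at 3, 4 comps


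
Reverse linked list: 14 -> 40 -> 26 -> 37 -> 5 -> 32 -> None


Step 1: curr=14, set curr.next=prev(None) | reversed so far: 14
Step 2: curr=40, set curr.next=prev(14) | reversed so far: 40 -> 14
Step 3: curr=26, set curr.next=prev(40) | reversed so far: 26 -> 40 -> 14
Step 4: curr=37, set curr.next=prev(26) | reversed so far: 37 -> 26 -> 40 -> 14
Step 5: curr=5, set curr.next=prev(37) | reversed so far: 5 -> 37 -> 26 -> 40 -> 14
Step 6: curr=32, set curr.next=prev(5) | reversed so far: 32 -> 5 -> 37 -> 26 -> 40 -> 14

32 -> 5 -> 37 -> 26 -> 40 -> 14 -> None


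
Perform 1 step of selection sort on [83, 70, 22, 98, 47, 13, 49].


Initial: [83, 70, 22, 98, 47, 13, 49]
Step 1: min=13 at 5
  Swap: [13, 70, 22, 98, 47, 83, 49]

After 1 step: [13, 70, 22, 98, 47, 83, 49]


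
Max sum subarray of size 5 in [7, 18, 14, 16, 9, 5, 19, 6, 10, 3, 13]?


[0:5]: 64
[1:6]: 62
[2:7]: 63
[3:8]: 55
[4:9]: 49
[5:10]: 43
[6:11]: 51

Max: 64 at [0:5]


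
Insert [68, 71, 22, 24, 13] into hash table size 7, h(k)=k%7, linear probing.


Insert 68: h=5 -> slot 5
Insert 71: h=1 -> slot 1
Insert 22: h=1, 1 probes -> slot 2
Insert 24: h=3 -> slot 3
Insert 13: h=6 -> slot 6

Table: [None, 71, 22, 24, None, 68, 13]


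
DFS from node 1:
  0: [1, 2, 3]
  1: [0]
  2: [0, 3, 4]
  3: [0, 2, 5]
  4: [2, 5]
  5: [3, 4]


Visit 1, push [0]
Visit 0, push [3, 2]
Visit 2, push [4, 3]
Visit 3, push [5]
Visit 5, push [4]
Visit 4, push []

DFS order: [1, 0, 2, 3, 5, 4]


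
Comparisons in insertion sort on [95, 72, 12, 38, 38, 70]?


Algorithm: insertion sort
Input: [95, 72, 12, 38, 38, 70]
Sorted: [12, 38, 38, 70, 72, 95]

12


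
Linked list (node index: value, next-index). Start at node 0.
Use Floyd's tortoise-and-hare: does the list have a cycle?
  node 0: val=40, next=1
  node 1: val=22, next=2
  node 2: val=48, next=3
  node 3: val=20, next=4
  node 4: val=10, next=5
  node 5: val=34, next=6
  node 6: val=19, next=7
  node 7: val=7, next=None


Floyd's tortoise (slow, +1) and hare (fast, +2):
  init: slow=0, fast=0
  step 1: slow=1, fast=2
  step 2: slow=2, fast=4
  step 3: slow=3, fast=6
  step 4: fast 6->7->None, no cycle

Cycle: no


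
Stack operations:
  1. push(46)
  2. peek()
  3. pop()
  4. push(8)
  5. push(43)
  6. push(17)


push(46) -> [46]
peek()->46
pop()->46, []
push(8) -> [8]
push(43) -> [8, 43]
push(17) -> [8, 43, 17]

Final stack: [8, 43, 17]


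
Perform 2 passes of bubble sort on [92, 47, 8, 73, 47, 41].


Initial: [92, 47, 8, 73, 47, 41]
Pass 1: [47, 8, 73, 47, 41, 92] (5 swaps)
Pass 2: [8, 47, 47, 41, 73, 92] (3 swaps)

After 2 passes: [8, 47, 47, 41, 73, 92]


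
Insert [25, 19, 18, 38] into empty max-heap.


Insert 25: [25]
Insert 19: [25, 19]
Insert 18: [25, 19, 18]
Insert 38: [38, 25, 18, 19]

Final heap: [38, 25, 18, 19]


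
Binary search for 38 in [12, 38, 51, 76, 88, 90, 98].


Step 1: lo=0, hi=6, mid=3, val=76
Step 2: lo=0, hi=2, mid=1, val=38

Found at index 1


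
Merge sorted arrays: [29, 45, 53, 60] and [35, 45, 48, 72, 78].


Take 29 from A
Take 35 from B
Take 45 from A
Take 45 from B
Take 48 from B
Take 53 from A
Take 60 from A

Merged: [29, 35, 45, 45, 48, 53, 60, 72, 78]


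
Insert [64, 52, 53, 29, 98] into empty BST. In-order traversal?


Insert 64: root
Insert 52: L from 64
Insert 53: L from 64 -> R from 52
Insert 29: L from 64 -> L from 52
Insert 98: R from 64

In-order: [29, 52, 53, 64, 98]


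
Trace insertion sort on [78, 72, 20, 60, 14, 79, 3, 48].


Initial: [78, 72, 20, 60, 14, 79, 3, 48]
Insert 72: [72, 78, 20, 60, 14, 79, 3, 48]
Insert 20: [20, 72, 78, 60, 14, 79, 3, 48]
Insert 60: [20, 60, 72, 78, 14, 79, 3, 48]
Insert 14: [14, 20, 60, 72, 78, 79, 3, 48]
Insert 79: [14, 20, 60, 72, 78, 79, 3, 48]
Insert 3: [3, 14, 20, 60, 72, 78, 79, 48]
Insert 48: [3, 14, 20, 48, 60, 72, 78, 79]

Sorted: [3, 14, 20, 48, 60, 72, 78, 79]


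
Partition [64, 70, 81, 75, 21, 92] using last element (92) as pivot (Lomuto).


Pivot: 92
  64 <= 92: advance i (no swap)
  70 <= 92: advance i (no swap)
  81 <= 92: advance i (no swap)
  75 <= 92: advance i (no swap)
  21 <= 92: advance i (no swap)
Place pivot at 5: [64, 70, 81, 75, 21, 92]

Partitioned: [64, 70, 81, 75, 21, 92]


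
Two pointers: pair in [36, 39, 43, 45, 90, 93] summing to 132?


lo=0(36)+hi=5(93)=129
lo=1(39)+hi=5(93)=132

Yes: 39+93=132


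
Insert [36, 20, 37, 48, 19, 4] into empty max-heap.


Insert 36: [36]
Insert 20: [36, 20]
Insert 37: [37, 20, 36]
Insert 48: [48, 37, 36, 20]
Insert 19: [48, 37, 36, 20, 19]
Insert 4: [48, 37, 36, 20, 19, 4]

Final heap: [48, 37, 36, 20, 19, 4]


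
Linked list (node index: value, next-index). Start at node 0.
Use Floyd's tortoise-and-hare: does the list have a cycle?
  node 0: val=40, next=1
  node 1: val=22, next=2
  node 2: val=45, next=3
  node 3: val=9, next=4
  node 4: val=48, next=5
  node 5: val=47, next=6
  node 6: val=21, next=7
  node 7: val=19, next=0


Floyd's tortoise (slow, +1) and hare (fast, +2):
  init: slow=0, fast=0
  step 1: slow=1, fast=2
  step 2: slow=2, fast=4
  step 3: slow=3, fast=6
  step 4: slow=4, fast=0
  step 5: slow=5, fast=2
  step 6: slow=6, fast=4
  step 7: slow=7, fast=6
  step 8: slow=0, fast=0
  slow == fast at node 0: cycle detected

Cycle: yes


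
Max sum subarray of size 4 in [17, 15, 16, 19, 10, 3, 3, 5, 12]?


[0:4]: 67
[1:5]: 60
[2:6]: 48
[3:7]: 35
[4:8]: 21
[5:9]: 23

Max: 67 at [0:4]


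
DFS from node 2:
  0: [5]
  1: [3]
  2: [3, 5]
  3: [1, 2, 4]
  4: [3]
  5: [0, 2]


Visit 2, push [5, 3]
Visit 3, push [4, 1]
Visit 1, push []
Visit 4, push []
Visit 5, push [0]
Visit 0, push []

DFS order: [2, 3, 1, 4, 5, 0]


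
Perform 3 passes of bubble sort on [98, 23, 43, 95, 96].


Initial: [98, 23, 43, 95, 96]
Pass 1: [23, 43, 95, 96, 98] (4 swaps)
Pass 2: [23, 43, 95, 96, 98] (0 swaps)
Pass 3: [23, 43, 95, 96, 98] (0 swaps)

After 3 passes: [23, 43, 95, 96, 98]


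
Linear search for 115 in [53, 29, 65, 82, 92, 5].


i=0: 53!=115
i=1: 29!=115
i=2: 65!=115
i=3: 82!=115
i=4: 92!=115
i=5: 5!=115

Not found, 6 comps


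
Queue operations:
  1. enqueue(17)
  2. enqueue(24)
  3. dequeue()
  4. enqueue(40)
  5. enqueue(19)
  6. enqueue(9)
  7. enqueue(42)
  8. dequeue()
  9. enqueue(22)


enqueue(17) -> [17]
enqueue(24) -> [17, 24]
dequeue()->17, [24]
enqueue(40) -> [24, 40]
enqueue(19) -> [24, 40, 19]
enqueue(9) -> [24, 40, 19, 9]
enqueue(42) -> [24, 40, 19, 9, 42]
dequeue()->24, [40, 19, 9, 42]
enqueue(22) -> [40, 19, 9, 42, 22]

Final queue: [40, 19, 9, 42, 22]


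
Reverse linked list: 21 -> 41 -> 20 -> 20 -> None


Step 1: curr=21, set curr.next=prev(None) | reversed so far: 21
Step 2: curr=41, set curr.next=prev(21) | reversed so far: 41 -> 21
Step 3: curr=20, set curr.next=prev(41) | reversed so far: 20 -> 41 -> 21
Step 4: curr=20, set curr.next=prev(20) | reversed so far: 20 -> 20 -> 41 -> 21

20 -> 20 -> 41 -> 21 -> None


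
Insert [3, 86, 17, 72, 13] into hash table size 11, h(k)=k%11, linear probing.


Insert 3: h=3 -> slot 3
Insert 86: h=9 -> slot 9
Insert 17: h=6 -> slot 6
Insert 72: h=6, 1 probes -> slot 7
Insert 13: h=2 -> slot 2

Table: [None, None, 13, 3, None, None, 17, 72, None, 86, None]
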